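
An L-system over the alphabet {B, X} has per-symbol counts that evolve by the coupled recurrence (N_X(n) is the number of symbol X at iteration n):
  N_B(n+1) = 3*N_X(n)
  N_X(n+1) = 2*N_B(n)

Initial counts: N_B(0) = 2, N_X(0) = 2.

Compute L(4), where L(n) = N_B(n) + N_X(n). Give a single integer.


Answer: 144

Derivation:
Step 0: N_B=2, N_X=2, L=4
Step 1: N_B=6, N_X=4, L=10
Step 2: N_B=12, N_X=12, L=24
Step 3: N_B=36, N_X=24, L=60
Step 4: N_B=72, N_X=72, L=144


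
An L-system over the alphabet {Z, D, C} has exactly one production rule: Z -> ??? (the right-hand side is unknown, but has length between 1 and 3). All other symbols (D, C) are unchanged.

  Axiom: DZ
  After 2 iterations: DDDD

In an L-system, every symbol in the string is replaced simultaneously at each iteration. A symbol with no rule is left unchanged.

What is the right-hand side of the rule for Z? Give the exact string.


Answer: DDD

Derivation:
Trying Z -> DDD:
  Step 0: DZ
  Step 1: DDDD
  Step 2: DDDD
Matches the given result.


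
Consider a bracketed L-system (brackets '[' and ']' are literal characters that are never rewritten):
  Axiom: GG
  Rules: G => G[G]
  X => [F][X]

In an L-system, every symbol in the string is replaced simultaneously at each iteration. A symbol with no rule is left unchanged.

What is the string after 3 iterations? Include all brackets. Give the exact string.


Answer: G[G][G[G]][G[G][G[G]]]G[G][G[G]][G[G][G[G]]]

Derivation:
Step 0: GG
Step 1: G[G]G[G]
Step 2: G[G][G[G]]G[G][G[G]]
Step 3: G[G][G[G]][G[G][G[G]]]G[G][G[G]][G[G][G[G]]]


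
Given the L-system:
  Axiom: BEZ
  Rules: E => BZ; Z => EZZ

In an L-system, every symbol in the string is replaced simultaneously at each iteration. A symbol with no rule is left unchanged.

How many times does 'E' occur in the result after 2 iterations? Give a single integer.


Answer: 3

Derivation:
Step 0: BEZ  (1 'E')
Step 1: BBZEZZ  (1 'E')
Step 2: BBEZZBZEZZEZZ  (3 'E')


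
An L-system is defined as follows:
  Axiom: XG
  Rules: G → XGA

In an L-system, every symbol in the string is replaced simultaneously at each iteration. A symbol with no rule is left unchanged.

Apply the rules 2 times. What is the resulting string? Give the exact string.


Answer: XXXGAA

Derivation:
Step 0: XG
Step 1: XXGA
Step 2: XXXGAA


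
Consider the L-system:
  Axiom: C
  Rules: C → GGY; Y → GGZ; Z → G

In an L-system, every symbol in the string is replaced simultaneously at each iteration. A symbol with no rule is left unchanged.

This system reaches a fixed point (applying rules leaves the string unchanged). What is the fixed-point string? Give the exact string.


Answer: GGGGG

Derivation:
Step 0: C
Step 1: GGY
Step 2: GGGGZ
Step 3: GGGGG
Step 4: GGGGG  (unchanged — fixed point at step 3)


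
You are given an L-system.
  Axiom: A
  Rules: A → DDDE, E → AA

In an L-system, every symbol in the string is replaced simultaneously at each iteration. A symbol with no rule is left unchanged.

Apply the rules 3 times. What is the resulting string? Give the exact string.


Answer: DDDDDDEDDDE

Derivation:
Step 0: A
Step 1: DDDE
Step 2: DDDAA
Step 3: DDDDDDEDDDE


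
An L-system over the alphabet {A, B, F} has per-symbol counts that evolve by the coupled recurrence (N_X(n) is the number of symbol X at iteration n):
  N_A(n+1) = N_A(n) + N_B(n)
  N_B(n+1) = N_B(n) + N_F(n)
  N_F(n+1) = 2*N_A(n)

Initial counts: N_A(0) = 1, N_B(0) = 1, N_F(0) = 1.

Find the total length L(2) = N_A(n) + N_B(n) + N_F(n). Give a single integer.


Step 0: N_A=1, N_B=1, N_F=1, L=3
Step 1: N_A=2, N_B=2, N_F=2, L=6
Step 2: N_A=4, N_B=4, N_F=4, L=12

Answer: 12


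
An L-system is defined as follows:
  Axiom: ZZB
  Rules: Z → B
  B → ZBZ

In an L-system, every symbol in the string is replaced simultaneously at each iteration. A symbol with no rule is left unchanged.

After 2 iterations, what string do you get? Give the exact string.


Answer: ZBZZBZBZBZB

Derivation:
Step 0: ZZB
Step 1: BBZBZ
Step 2: ZBZZBZBZBZB


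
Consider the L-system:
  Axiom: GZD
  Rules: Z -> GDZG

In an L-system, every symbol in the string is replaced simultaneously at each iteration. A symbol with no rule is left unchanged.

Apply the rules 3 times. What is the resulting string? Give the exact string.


Step 0: GZD
Step 1: GGDZGD
Step 2: GGDGDZGGD
Step 3: GGDGDGDZGGGD

Answer: GGDGDGDZGGGD


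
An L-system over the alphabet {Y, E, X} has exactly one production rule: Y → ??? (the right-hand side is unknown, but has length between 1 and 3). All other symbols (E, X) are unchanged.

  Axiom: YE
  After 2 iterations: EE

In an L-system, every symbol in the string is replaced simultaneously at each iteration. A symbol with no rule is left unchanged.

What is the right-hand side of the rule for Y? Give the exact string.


Trying Y → E:
  Step 0: YE
  Step 1: EE
  Step 2: EE
Matches the given result.

Answer: E


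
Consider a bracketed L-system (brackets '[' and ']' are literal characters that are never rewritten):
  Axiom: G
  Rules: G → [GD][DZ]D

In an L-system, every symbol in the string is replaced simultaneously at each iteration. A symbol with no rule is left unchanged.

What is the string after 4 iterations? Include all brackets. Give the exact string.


Answer: [[[[GD][DZ]DD][DZ]DD][DZ]DD][DZ]D

Derivation:
Step 0: G
Step 1: [GD][DZ]D
Step 2: [[GD][DZ]DD][DZ]D
Step 3: [[[GD][DZ]DD][DZ]DD][DZ]D
Step 4: [[[[GD][DZ]DD][DZ]DD][DZ]DD][DZ]D


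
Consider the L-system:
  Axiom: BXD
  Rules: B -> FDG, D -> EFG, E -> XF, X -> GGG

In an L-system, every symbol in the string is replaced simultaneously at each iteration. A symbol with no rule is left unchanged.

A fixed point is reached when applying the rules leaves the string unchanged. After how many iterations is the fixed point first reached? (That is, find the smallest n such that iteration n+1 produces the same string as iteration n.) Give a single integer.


Answer: 4

Derivation:
Step 0: BXD
Step 1: FDGGGGEFG
Step 2: FEFGGGGGXFFG
Step 3: FXFFGGGGGGGGFFG
Step 4: FGGGFFGGGGGGGGFFG
Step 5: FGGGFFGGGGGGGGFFG  (unchanged — fixed point at step 4)


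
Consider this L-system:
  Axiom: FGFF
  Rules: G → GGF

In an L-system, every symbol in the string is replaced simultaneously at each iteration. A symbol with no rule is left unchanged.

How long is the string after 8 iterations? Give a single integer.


Answer: 514

Derivation:
Step 0: length = 4
Step 1: length = 6
Step 2: length = 10
Step 3: length = 18
Step 4: length = 34
Step 5: length = 66
Step 6: length = 130
Step 7: length = 258
Step 8: length = 514


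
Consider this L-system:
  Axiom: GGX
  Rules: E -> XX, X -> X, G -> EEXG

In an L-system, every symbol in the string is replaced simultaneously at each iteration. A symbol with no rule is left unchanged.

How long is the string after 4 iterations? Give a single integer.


Answer: 39

Derivation:
Step 0: length = 3
Step 1: length = 9
Step 2: length = 19
Step 3: length = 29
Step 4: length = 39


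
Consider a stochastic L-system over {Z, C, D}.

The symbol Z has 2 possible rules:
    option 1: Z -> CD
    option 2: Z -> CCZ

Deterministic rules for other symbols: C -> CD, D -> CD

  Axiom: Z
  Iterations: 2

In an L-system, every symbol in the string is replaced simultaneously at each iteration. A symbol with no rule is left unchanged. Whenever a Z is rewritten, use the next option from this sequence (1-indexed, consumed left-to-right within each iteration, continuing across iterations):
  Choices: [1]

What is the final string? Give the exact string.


Answer: CDCD

Derivation:
Step 0: Z
Step 1: CD  (used choices [1])
Step 2: CDCD  (used choices [])


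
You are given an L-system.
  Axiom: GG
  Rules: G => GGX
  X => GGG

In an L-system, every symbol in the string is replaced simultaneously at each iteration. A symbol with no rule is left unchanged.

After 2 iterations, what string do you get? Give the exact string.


Step 0: GG
Step 1: GGXGGX
Step 2: GGXGGXGGGGGXGGXGGG

Answer: GGXGGXGGGGGXGGXGGG


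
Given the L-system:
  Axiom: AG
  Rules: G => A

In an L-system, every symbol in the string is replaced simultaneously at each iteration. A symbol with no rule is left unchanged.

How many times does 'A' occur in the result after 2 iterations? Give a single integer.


Step 0: AG  (1 'A')
Step 1: AA  (2 'A')
Step 2: AA  (2 'A')

Answer: 2


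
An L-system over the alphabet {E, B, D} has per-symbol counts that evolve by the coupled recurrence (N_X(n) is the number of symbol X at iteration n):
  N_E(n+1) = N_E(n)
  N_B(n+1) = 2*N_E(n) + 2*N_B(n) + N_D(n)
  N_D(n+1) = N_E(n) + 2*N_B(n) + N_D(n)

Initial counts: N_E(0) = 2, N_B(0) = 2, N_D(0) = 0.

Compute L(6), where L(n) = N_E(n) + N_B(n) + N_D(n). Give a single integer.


Answer: 4372

Derivation:
Step 0: N_E=2, N_B=2, N_D=0, L=4
Step 1: N_E=2, N_B=8, N_D=6, L=16
Step 2: N_E=2, N_B=26, N_D=24, L=52
Step 3: N_E=2, N_B=80, N_D=78, L=160
Step 4: N_E=2, N_B=242, N_D=240, L=484
Step 5: N_E=2, N_B=728, N_D=726, L=1456
Step 6: N_E=2, N_B=2186, N_D=2184, L=4372


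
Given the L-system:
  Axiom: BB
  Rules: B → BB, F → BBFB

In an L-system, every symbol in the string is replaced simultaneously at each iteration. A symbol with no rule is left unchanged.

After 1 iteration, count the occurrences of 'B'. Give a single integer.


Step 0: BB  (2 'B')
Step 1: BBBB  (4 'B')

Answer: 4


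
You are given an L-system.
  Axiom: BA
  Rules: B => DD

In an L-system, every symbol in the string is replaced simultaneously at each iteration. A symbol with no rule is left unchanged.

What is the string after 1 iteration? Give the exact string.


Step 0: BA
Step 1: DDA

Answer: DDA


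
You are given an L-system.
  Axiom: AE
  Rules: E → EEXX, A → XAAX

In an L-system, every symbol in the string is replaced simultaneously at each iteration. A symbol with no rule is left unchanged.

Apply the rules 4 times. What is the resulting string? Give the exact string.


Step 0: AE
Step 1: XAAXEEXX
Step 2: XXAAXXAAXXEEXXEEXXXX
Step 3: XXXAAXXAAXXXXAAXXAAXXXEEXXEEXXXXEEXXEEXXXXXX
Step 4: XXXXAAXXAAXXXXAAXXAAXXXXXXAAXXAAXXXXAAXXAAXXXXEEXXEEXXXXEEXXEEXXXXXXEEXXEEXXXXEEXXEEXXXXXXXX

Answer: XXXXAAXXAAXXXXAAXXAAXXXXXXAAXXAAXXXXAAXXAAXXXXEEXXEEXXXXEEXXEEXXXXXXEEXXEEXXXXEEXXEEXXXXXXXX


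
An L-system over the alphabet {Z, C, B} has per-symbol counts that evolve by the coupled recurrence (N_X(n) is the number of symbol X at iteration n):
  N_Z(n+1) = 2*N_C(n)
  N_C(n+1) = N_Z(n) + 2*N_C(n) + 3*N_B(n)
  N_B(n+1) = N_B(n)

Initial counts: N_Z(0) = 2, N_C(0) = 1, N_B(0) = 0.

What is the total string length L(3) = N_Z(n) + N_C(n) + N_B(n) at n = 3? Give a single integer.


Answer: 48

Derivation:
Step 0: N_Z=2, N_C=1, N_B=0, L=3
Step 1: N_Z=2, N_C=4, N_B=0, L=6
Step 2: N_Z=8, N_C=10, N_B=0, L=18
Step 3: N_Z=20, N_C=28, N_B=0, L=48


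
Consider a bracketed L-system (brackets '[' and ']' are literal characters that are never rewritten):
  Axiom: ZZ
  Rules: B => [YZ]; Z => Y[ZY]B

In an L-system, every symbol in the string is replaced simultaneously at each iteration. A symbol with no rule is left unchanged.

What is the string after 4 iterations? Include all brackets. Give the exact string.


Answer: Y[Y[Y[Y[ZY]BY][YZ]Y][YY[ZY]B]Y][YY[Y[ZY]BY][YZ]]Y[Y[Y[Y[ZY]BY][YZ]Y][YY[ZY]B]Y][YY[Y[ZY]BY][YZ]]

Derivation:
Step 0: ZZ
Step 1: Y[ZY]BY[ZY]B
Step 2: Y[Y[ZY]BY][YZ]Y[Y[ZY]BY][YZ]
Step 3: Y[Y[Y[ZY]BY][YZ]Y][YY[ZY]B]Y[Y[Y[ZY]BY][YZ]Y][YY[ZY]B]
Step 4: Y[Y[Y[Y[ZY]BY][YZ]Y][YY[ZY]B]Y][YY[Y[ZY]BY][YZ]]Y[Y[Y[Y[ZY]BY][YZ]Y][YY[ZY]B]Y][YY[Y[ZY]BY][YZ]]


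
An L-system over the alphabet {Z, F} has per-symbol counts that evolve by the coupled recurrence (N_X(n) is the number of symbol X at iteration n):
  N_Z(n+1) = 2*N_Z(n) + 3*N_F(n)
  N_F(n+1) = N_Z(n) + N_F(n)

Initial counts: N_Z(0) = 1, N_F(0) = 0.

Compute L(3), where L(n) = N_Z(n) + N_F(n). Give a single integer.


Answer: 33

Derivation:
Step 0: N_Z=1, N_F=0, L=1
Step 1: N_Z=2, N_F=1, L=3
Step 2: N_Z=7, N_F=3, L=10
Step 3: N_Z=23, N_F=10, L=33


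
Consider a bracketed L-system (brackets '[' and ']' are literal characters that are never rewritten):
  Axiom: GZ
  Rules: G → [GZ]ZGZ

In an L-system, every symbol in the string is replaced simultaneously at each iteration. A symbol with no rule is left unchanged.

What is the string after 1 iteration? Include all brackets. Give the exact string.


Step 0: GZ
Step 1: [GZ]ZGZZ

Answer: [GZ]ZGZZ


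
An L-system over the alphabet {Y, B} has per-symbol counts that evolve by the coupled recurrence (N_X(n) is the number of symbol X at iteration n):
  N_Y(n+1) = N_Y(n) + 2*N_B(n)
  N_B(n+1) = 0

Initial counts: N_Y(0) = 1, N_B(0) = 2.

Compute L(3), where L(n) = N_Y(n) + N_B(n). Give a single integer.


Answer: 5

Derivation:
Step 0: N_Y=1, N_B=2, L=3
Step 1: N_Y=5, N_B=0, L=5
Step 2: N_Y=5, N_B=0, L=5
Step 3: N_Y=5, N_B=0, L=5


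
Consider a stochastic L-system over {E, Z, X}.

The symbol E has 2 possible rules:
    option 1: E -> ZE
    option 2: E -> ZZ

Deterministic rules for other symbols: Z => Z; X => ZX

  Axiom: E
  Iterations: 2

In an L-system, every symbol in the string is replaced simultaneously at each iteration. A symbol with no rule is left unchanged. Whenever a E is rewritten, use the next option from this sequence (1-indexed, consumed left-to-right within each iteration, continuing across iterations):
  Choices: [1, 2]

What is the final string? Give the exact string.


Step 0: E
Step 1: ZE  (used choices [1])
Step 2: ZZZ  (used choices [2])

Answer: ZZZ


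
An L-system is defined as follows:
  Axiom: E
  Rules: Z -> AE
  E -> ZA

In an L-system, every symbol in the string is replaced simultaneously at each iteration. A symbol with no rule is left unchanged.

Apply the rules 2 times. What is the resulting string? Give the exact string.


Step 0: E
Step 1: ZA
Step 2: AEA

Answer: AEA


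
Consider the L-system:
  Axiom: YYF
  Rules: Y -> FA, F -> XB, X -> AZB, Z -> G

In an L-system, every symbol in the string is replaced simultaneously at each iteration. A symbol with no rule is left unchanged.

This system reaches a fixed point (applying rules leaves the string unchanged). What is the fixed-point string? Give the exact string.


Answer: AGBBAAGBBAAGBB

Derivation:
Step 0: YYF
Step 1: FAFAXB
Step 2: XBAXBAAZBB
Step 3: AZBBAAZBBAAGBB
Step 4: AGBBAAGBBAAGBB
Step 5: AGBBAAGBBAAGBB  (unchanged — fixed point at step 4)


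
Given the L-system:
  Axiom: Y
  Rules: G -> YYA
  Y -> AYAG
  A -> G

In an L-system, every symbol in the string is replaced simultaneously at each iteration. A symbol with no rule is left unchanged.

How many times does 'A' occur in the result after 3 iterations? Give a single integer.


Step 0: Y  (0 'A')
Step 1: AYAG  (2 'A')
Step 2: GAYAGGYYA  (3 'A')
Step 3: YYAGAYAGGYYAYYAAYAGAYAGG  (9 'A')

Answer: 9


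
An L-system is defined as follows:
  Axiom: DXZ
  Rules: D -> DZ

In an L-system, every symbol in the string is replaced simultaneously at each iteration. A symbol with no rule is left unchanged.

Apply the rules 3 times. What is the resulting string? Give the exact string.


Step 0: DXZ
Step 1: DZXZ
Step 2: DZZXZ
Step 3: DZZZXZ

Answer: DZZZXZ


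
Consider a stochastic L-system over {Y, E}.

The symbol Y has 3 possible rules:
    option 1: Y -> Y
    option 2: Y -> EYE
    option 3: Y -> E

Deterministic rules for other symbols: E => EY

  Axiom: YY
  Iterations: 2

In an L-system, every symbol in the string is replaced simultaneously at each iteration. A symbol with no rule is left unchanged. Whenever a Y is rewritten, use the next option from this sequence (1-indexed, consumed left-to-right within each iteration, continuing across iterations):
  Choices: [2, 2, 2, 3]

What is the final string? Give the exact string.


Step 0: YY
Step 1: EYEEYE  (used choices [2, 2])
Step 2: EYEYEEYEYEEY  (used choices [2, 3])

Answer: EYEYEEYEYEEY


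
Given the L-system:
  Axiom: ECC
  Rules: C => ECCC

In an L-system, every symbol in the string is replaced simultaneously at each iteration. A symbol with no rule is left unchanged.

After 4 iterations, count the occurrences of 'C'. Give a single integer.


Answer: 162

Derivation:
Step 0: ECC  (2 'C')
Step 1: EECCCECCC  (6 'C')
Step 2: EEECCCECCCECCCEECCCECCCECCC  (18 'C')
Step 3: EEEECCCECCCECCCEECCCECCCECCCEECCCECCCECCCEEECCCECCCECCCEECCCECCCECCCEECCCECCCECCC  (54 'C')
Step 4: EEEEECCCECCCECCCEECCCECCCECCCEECCCECCCECCCEEECCCECCCECCCEECCCECCCECCCEECCCECCCECCCEEECCCECCCECCCEECCCECCCECCCEECCCECCCECCCEEEECCCECCCECCCEECCCECCCECCCEECCCECCCECCCEEECCCECCCECCCEECCCECCCECCCEECCCECCCECCCEEECCCECCCECCCEECCCECCCECCCEECCCECCCECCC  (162 'C')


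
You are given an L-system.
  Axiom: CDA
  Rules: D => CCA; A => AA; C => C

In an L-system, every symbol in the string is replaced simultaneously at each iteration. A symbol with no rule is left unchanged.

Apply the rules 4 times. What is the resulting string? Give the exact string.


Answer: CCCAAAAAAAAAAAAAAAAAAAAAAAA

Derivation:
Step 0: CDA
Step 1: CCCAAA
Step 2: CCCAAAAAA
Step 3: CCCAAAAAAAAAAAA
Step 4: CCCAAAAAAAAAAAAAAAAAAAAAAAA


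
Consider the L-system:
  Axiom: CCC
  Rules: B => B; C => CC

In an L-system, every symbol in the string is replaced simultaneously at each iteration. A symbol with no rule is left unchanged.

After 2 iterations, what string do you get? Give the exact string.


Step 0: CCC
Step 1: CCCCCC
Step 2: CCCCCCCCCCCC

Answer: CCCCCCCCCCCC


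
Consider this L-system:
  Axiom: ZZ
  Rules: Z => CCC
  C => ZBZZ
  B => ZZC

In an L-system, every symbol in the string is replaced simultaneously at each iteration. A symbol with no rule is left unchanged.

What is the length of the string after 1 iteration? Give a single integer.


Answer: 6

Derivation:
Step 0: length = 2
Step 1: length = 6


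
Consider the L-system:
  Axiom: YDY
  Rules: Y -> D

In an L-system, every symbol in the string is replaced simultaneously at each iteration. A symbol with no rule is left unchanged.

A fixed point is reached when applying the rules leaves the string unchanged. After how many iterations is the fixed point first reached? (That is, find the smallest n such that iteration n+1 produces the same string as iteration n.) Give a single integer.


Answer: 1

Derivation:
Step 0: YDY
Step 1: DDD
Step 2: DDD  (unchanged — fixed point at step 1)


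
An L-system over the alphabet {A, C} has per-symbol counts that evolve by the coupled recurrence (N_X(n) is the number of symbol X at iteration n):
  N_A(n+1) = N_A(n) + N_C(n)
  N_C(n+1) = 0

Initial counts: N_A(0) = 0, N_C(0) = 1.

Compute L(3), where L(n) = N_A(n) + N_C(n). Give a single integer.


Step 0: N_A=0, N_C=1, L=1
Step 1: N_A=1, N_C=0, L=1
Step 2: N_A=1, N_C=0, L=1
Step 3: N_A=1, N_C=0, L=1

Answer: 1


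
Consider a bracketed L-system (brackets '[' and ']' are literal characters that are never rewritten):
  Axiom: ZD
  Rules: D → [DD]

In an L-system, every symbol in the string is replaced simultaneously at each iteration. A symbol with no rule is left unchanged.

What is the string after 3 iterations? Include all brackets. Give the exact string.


Answer: Z[[[DD][DD]][[DD][DD]]]

Derivation:
Step 0: ZD
Step 1: Z[DD]
Step 2: Z[[DD][DD]]
Step 3: Z[[[DD][DD]][[DD][DD]]]


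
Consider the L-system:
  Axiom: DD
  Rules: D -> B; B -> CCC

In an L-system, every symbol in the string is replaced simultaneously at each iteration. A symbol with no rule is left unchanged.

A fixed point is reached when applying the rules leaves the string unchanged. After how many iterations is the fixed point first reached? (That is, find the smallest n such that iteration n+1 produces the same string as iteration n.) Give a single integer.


Answer: 2

Derivation:
Step 0: DD
Step 1: BB
Step 2: CCCCCC
Step 3: CCCCCC  (unchanged — fixed point at step 2)


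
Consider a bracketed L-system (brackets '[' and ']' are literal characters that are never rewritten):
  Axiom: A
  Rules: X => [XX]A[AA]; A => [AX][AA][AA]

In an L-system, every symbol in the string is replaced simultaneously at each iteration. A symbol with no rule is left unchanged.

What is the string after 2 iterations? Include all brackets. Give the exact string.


Step 0: A
Step 1: [AX][AA][AA]
Step 2: [[AX][AA][AA][XX]A[AA]][[AX][AA][AA][AX][AA][AA]][[AX][AA][AA][AX][AA][AA]]

Answer: [[AX][AA][AA][XX]A[AA]][[AX][AA][AA][AX][AA][AA]][[AX][AA][AA][AX][AA][AA]]


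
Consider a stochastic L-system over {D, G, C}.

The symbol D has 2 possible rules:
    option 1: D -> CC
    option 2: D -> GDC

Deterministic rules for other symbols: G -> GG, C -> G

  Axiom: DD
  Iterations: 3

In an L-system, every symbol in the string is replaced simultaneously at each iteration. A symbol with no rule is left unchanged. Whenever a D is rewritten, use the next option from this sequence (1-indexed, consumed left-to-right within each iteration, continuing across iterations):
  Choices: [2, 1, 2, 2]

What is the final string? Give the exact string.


Step 0: DD
Step 1: GDCCC  (used choices [2, 1])
Step 2: GGGDCGGG  (used choices [2])
Step 3: GGGGGGGDCGGGGGGG  (used choices [2])

Answer: GGGGGGGDCGGGGGGG


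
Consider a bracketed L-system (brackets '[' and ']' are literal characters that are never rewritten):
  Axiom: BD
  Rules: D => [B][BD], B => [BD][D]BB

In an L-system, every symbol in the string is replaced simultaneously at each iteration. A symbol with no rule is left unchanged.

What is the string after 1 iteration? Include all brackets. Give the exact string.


Answer: [BD][D]BB[B][BD]

Derivation:
Step 0: BD
Step 1: [BD][D]BB[B][BD]


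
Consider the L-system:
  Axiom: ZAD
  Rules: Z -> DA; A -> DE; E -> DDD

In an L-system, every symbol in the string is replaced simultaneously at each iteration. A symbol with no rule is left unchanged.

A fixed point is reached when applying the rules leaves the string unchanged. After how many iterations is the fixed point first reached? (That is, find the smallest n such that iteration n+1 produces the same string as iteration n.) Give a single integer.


Step 0: ZAD
Step 1: DADED
Step 2: DDEDDDDD
Step 3: DDDDDDDDDD
Step 4: DDDDDDDDDD  (unchanged — fixed point at step 3)

Answer: 3


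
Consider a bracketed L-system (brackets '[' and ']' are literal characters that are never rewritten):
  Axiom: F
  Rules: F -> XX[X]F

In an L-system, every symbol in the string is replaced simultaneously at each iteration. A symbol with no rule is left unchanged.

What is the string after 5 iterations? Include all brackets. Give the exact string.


Step 0: F
Step 1: XX[X]F
Step 2: XX[X]XX[X]F
Step 3: XX[X]XX[X]XX[X]F
Step 4: XX[X]XX[X]XX[X]XX[X]F
Step 5: XX[X]XX[X]XX[X]XX[X]XX[X]F

Answer: XX[X]XX[X]XX[X]XX[X]XX[X]F


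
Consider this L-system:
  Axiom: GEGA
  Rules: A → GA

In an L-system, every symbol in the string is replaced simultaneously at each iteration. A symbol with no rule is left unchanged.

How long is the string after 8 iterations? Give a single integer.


Step 0: length = 4
Step 1: length = 5
Step 2: length = 6
Step 3: length = 7
Step 4: length = 8
Step 5: length = 9
Step 6: length = 10
Step 7: length = 11
Step 8: length = 12

Answer: 12


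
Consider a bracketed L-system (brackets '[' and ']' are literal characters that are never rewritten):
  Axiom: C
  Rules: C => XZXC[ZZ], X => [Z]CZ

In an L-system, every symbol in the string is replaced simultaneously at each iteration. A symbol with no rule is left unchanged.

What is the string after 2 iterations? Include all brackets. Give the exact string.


Step 0: C
Step 1: XZXC[ZZ]
Step 2: [Z]CZZ[Z]CZXZXC[ZZ][ZZ]

Answer: [Z]CZZ[Z]CZXZXC[ZZ][ZZ]


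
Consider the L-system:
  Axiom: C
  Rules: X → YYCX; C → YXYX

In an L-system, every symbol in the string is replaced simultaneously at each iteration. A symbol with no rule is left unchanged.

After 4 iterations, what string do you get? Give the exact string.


Step 0: C
Step 1: YXYX
Step 2: YYYCXYYYCX
Step 3: YYYYXYXYYCXYYYYXYXYYCX
Step 4: YYYYYYCXYYYCXYYYXYXYYCXYYYYYYCXYYYCXYYYXYXYYCX

Answer: YYYYYYCXYYYCXYYYXYXYYCXYYYYYYCXYYYCXYYYXYXYYCX


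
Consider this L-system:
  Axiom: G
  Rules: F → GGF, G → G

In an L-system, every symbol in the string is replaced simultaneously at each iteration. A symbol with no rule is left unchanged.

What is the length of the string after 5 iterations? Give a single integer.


Step 0: length = 1
Step 1: length = 1
Step 2: length = 1
Step 3: length = 1
Step 4: length = 1
Step 5: length = 1

Answer: 1


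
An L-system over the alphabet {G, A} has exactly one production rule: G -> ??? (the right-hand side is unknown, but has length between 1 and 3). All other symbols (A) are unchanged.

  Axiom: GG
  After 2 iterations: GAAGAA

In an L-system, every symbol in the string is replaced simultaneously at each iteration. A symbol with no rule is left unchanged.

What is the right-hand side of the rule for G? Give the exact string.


Answer: GA

Derivation:
Trying G -> GA:
  Step 0: GG
  Step 1: GAGA
  Step 2: GAAGAA
Matches the given result.


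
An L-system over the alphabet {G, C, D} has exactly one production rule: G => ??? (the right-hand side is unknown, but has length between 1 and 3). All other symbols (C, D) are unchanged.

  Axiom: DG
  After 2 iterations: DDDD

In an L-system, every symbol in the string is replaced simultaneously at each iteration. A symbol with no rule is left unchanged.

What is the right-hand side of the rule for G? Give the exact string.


Trying G => DDD:
  Step 0: DG
  Step 1: DDDD
  Step 2: DDDD
Matches the given result.

Answer: DDD


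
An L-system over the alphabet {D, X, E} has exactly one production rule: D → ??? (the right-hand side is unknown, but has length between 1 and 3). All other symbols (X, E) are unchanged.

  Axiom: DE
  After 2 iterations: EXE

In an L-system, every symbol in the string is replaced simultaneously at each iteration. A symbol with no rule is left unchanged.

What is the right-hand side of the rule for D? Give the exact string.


Answer: EX

Derivation:
Trying D → EX:
  Step 0: DE
  Step 1: EXE
  Step 2: EXE
Matches the given result.


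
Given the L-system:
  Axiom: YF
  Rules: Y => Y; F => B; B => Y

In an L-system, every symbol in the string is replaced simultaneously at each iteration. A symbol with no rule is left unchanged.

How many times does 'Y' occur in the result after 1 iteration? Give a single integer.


Answer: 1

Derivation:
Step 0: YF  (1 'Y')
Step 1: YB  (1 'Y')


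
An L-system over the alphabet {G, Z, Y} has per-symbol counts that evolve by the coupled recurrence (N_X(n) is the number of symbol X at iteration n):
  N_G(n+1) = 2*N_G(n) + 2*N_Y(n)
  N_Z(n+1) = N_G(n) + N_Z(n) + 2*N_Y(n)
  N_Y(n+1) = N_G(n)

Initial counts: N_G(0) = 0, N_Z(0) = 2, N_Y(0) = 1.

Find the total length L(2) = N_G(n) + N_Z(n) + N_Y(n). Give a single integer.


Step 0: N_G=0, N_Z=2, N_Y=1, L=3
Step 1: N_G=2, N_Z=4, N_Y=0, L=6
Step 2: N_G=4, N_Z=6, N_Y=2, L=12

Answer: 12


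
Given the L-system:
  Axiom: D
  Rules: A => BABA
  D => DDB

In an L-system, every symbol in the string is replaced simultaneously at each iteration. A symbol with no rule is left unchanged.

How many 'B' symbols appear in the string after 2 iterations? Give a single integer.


Step 0: D  (0 'B')
Step 1: DDB  (1 'B')
Step 2: DDBDDBB  (3 'B')

Answer: 3


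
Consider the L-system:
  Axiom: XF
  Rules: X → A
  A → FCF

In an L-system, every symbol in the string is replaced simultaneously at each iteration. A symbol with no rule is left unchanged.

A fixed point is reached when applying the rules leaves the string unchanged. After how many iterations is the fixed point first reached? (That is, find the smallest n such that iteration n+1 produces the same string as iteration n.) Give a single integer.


Step 0: XF
Step 1: AF
Step 2: FCFF
Step 3: FCFF  (unchanged — fixed point at step 2)

Answer: 2


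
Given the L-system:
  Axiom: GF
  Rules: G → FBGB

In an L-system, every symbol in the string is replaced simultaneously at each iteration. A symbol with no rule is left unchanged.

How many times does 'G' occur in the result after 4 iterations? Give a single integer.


Answer: 1

Derivation:
Step 0: GF  (1 'G')
Step 1: FBGBF  (1 'G')
Step 2: FBFBGBBF  (1 'G')
Step 3: FBFBFBGBBBF  (1 'G')
Step 4: FBFBFBFBGBBBBF  (1 'G')


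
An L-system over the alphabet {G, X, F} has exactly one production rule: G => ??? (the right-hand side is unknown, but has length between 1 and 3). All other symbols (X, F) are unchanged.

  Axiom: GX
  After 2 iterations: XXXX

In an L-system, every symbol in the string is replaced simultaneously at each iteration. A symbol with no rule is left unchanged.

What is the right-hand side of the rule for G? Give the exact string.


Answer: XXX

Derivation:
Trying G => XXX:
  Step 0: GX
  Step 1: XXXX
  Step 2: XXXX
Matches the given result.


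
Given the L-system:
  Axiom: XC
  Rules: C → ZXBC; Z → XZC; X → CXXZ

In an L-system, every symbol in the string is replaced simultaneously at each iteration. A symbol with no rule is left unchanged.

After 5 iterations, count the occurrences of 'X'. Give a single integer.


Answer: 396

Derivation:
Step 0: length=2, 'X' count=1
Step 1: length=8, 'X' count=3
Step 2: length=27, 'X' count=10
Step 3: length=92, 'X' count=34
Step 4: length=314, 'X' count=116
Step 5: length=1072, 'X' count=396
Final string: ZXBCCXXZCXXZXZCCXXZXZCZXBCXZCCXXZBZXBCXZCCXXZBZXBCZXBCCXXZCXXZXZCZXBCCXXZCXXZXZCCXXZXZCZXBCBCXXZXZCZXBCZXBCCXXZCXXZXZCBXZCCXXZBZXBCCXXZXZCZXBCZXBCCXXZCXXZXZCBXZCCXXZBZXBCXZCCXXZBZXBCZXBCCXXZCXXZXZCZXBCCXXZCXXZXZCCXXZXZCZXBCXZCCXXZBZXBCZXBCCXXZCXXZXZCZXBCCXXZCXXZXZCCXXZXZCZXBCZXBCCXXZCXXZXZCCXXZXZCZXBCXZCCXXZBZXBCCXXZXZCZXBCZXBCCXXZCXXZXZCBXZCCXXZBZXBCXZCCXXZBZXBCZXBCCXXZCXXZXZCZXBCCXXZCXXZXZCCXXZXZCZXBCXZCCXXZBZXBCZXBCCXXZCXXZXZCZXBCCXXZCXXZXZCCXXZXZCZXBCZXBCCXXZCXXZXZCCXXZXZCZXBCXZCCXXZBZXBCXZCCXXZBZXBCZXBCCXXZCXXZXZCZXBCCXXZCXXZXZCCXXZXZCZXBCZXBCCXXZCXXZXZCCXXZXZCZXBCXZCCXXZBZXBCCXXZXZCZXBCZXBCCXXZCXXZXZCBXZCCXXZBZXBCXZCCXXZBZXBCZXBCCXXZCXXZXZCZXBCCXXZCXXZXZCCXXZXZCZXBCZXBCCXXZCXXZXZCCXXZXZCZXBCXZCCXXZBZXBCCXXZXZCZXBCZXBCCXXZCXXZXZCBXZCCXXZBZXBCCXXZXZCZXBCZXBCCXXZCXXZXZCBXZCCXXZBZXBCXZCCXXZBZXBCZXBCCXXZCXXZXZCZXBCCXXZCXXZXZCCXXZXZCZXBCXZCCXXZBZXBCZXBCCXXZCXXZXZCZXBCCXXZCXXZXZCCXXZXZCZXBCZXBCCXXZCXXZXZCCXXZXZCZXBCXZCCXXZBZXBCBZXBCCXXZCXXZXZCCXXZXZCZXBCXZCCXXZBZXBCXZCCXXZBZXBCZXBCCXXZCXXZXZCZXBCCXXZCXXZXZCCXXZXZCZXBCBCXXZXZCZXBCZXBCCXXZCXXZXZCBXZCCXXZBZXBC


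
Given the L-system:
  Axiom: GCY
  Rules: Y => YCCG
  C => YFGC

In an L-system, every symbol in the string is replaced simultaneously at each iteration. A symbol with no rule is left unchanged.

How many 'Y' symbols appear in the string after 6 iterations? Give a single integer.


Answer: 169

Derivation:
Step 0: length=3, 'Y' count=1
Step 1: length=9, 'Y' count=2
Step 2: length=24, 'Y' count=5
Step 3: length=60, 'Y' count=12
Step 4: length=147, 'Y' count=29
Step 5: length=357, 'Y' count=70
Step 6: length=864, 'Y' count=169
Final string: GYCCGYFGCYFGCGYCCGFGYFGCYCCGFGYFGCGYCCGYFGCYFGCGFGYCCGFGYFGCYCCGYFGCYFGCGFGYCCGFGYFGCGYCCGYFGCYFGCGYCCGFGYFGCYCCGFGYFGCGFGYCCGYFGCYFGCGFGYCCGFGYFGCYCCGYFGCYFGCGYCCGFGYFGCYCCGFGYFGCGFGYCCGYFGCYFGCGFGYCCGFGYFGCGFGYCCGYFGCYFGCGYCCGFGYFGCYCCGFGYFGCGYCCGYFGCYFGCGFGYCCGFGYFGCYCCGYFGCYFGCGFGYCCGFGYFGCGFGYCCGYFGCYFGCGYCCGFGYFGCYCCGFGYFGCGFGYCCGYFGCYFGCGFGYCCGFGYFGCYCCGYFGCYFGCGYCCGFGYFGCYCCGFGYFGCGYCCGYFGCYFGCGFGYCCGFGYFGCYCCGYFGCYFGCGFGYCCGFGYFGCGYCCGYFGCYFGCGYCCGFGYFGCYCCGFGYFGCGFGYCCGYFGCYFGCGFGYCCGFGYFGCYCCGYFGCYFGCGYCCGFGYFGCYCCGFGYFGCGFGYCCGYFGCYFGCGFGYCCGFGYFGCGYCCGYFGCYFGCGYCCGFGYFGCYCCGFGYFGCGYCCGYFGCYFGCGFGYCCGFGYFGCYCCGYFGCYFGCGFGYCCGFGYFGCGFGYCCGYFGCYFGCGYCCGFGYFGCYCCGFGYFGCGFGYCCGYFGCYFGCGFGYCCGFGYFGCYCCGYFGCYFGCGYCCGFGYFGCYCCGFGYFGCGYCCGYFGCYFGCGFGYCCGFGYFGCYCCGYFGCYFGCGFGYCCGFGYFGCGFGYCCGYFGCYFGCGYCCGFGYFGCYCCGFGYFGCGFGYCCGYFGCYFGCGFGYCCGFGYFGCG


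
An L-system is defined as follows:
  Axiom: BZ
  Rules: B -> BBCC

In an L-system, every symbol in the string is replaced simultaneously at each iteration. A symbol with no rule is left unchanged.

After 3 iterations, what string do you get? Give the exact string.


Step 0: BZ
Step 1: BBCCZ
Step 2: BBCCBBCCCCZ
Step 3: BBCCBBCCCCBBCCBBCCCCCCZ

Answer: BBCCBBCCCCBBCCBBCCCCCCZ


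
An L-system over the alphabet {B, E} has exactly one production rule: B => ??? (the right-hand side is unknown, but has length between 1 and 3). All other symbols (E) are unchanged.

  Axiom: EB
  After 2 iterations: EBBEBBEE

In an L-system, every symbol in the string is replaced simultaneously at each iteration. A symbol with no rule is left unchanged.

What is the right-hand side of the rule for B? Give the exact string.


Answer: BBE

Derivation:
Trying B => BBE:
  Step 0: EB
  Step 1: EBBE
  Step 2: EBBEBBEE
Matches the given result.


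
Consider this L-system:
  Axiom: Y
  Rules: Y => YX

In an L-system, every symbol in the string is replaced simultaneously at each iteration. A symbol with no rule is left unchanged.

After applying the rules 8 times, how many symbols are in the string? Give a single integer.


Answer: 9

Derivation:
Step 0: length = 1
Step 1: length = 2
Step 2: length = 3
Step 3: length = 4
Step 4: length = 5
Step 5: length = 6
Step 6: length = 7
Step 7: length = 8
Step 8: length = 9


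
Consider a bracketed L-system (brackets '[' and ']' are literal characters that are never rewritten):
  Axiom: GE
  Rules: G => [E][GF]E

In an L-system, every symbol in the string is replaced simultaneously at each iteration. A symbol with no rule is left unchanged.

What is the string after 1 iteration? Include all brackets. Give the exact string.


Answer: [E][GF]EE

Derivation:
Step 0: GE
Step 1: [E][GF]EE


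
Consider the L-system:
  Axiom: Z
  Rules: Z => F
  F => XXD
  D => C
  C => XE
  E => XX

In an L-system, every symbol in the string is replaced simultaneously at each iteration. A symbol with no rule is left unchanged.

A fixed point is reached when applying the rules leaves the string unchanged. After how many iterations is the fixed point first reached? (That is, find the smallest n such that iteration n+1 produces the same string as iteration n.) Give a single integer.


Answer: 5

Derivation:
Step 0: Z
Step 1: F
Step 2: XXD
Step 3: XXC
Step 4: XXXE
Step 5: XXXXX
Step 6: XXXXX  (unchanged — fixed point at step 5)


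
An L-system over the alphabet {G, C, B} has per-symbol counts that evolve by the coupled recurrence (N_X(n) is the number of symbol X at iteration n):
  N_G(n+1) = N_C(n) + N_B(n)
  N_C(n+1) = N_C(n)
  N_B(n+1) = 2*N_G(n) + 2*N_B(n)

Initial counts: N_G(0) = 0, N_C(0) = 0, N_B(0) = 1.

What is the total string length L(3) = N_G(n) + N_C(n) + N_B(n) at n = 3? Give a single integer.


Answer: 22

Derivation:
Step 0: N_G=0, N_C=0, N_B=1, L=1
Step 1: N_G=1, N_C=0, N_B=2, L=3
Step 2: N_G=2, N_C=0, N_B=6, L=8
Step 3: N_G=6, N_C=0, N_B=16, L=22


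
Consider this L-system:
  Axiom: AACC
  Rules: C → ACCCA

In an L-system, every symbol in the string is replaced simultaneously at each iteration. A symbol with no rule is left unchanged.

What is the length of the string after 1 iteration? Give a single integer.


Step 0: length = 4
Step 1: length = 12

Answer: 12


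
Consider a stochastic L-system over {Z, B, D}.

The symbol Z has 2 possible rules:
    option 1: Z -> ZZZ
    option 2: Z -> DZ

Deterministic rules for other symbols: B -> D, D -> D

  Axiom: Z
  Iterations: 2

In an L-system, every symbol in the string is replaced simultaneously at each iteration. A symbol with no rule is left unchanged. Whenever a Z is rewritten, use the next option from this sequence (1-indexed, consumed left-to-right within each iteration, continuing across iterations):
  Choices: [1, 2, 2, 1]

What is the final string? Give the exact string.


Step 0: Z
Step 1: ZZZ  (used choices [1])
Step 2: DZDZZZZ  (used choices [2, 2, 1])

Answer: DZDZZZZ


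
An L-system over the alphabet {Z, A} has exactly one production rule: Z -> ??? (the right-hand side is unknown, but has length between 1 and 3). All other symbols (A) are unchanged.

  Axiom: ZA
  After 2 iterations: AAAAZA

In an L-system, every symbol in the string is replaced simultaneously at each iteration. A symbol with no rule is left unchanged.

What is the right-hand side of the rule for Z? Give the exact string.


Answer: AAZ

Derivation:
Trying Z -> AAZ:
  Step 0: ZA
  Step 1: AAZA
  Step 2: AAAAZA
Matches the given result.


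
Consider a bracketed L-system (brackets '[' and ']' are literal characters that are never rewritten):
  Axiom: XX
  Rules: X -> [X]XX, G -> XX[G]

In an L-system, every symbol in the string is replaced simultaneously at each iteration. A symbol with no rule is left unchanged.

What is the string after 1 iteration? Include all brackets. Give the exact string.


Answer: [X]XX[X]XX

Derivation:
Step 0: XX
Step 1: [X]XX[X]XX


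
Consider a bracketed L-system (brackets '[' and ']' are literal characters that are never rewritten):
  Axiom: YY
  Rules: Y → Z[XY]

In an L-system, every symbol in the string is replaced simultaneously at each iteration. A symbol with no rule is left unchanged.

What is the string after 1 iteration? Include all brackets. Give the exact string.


Step 0: YY
Step 1: Z[XY]Z[XY]

Answer: Z[XY]Z[XY]


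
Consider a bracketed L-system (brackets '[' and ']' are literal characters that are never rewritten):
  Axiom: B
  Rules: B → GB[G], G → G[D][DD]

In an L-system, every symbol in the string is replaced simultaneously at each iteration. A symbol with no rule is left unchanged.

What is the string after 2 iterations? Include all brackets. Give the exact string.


Step 0: B
Step 1: GB[G]
Step 2: G[D][DD]GB[G][G[D][DD]]

Answer: G[D][DD]GB[G][G[D][DD]]


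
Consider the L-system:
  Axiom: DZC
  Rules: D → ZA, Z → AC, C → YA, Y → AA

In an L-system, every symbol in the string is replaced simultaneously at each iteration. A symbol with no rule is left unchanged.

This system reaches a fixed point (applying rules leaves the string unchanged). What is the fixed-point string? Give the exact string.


Step 0: DZC
Step 1: ZAACYA
Step 2: ACAAYAAAA
Step 3: AYAAAAAAAAA
Step 4: AAAAAAAAAAAA
Step 5: AAAAAAAAAAAA  (unchanged — fixed point at step 4)

Answer: AAAAAAAAAAAA


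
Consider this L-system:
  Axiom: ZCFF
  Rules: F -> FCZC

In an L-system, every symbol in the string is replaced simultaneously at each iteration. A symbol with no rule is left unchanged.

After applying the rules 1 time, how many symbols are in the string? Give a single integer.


Answer: 10

Derivation:
Step 0: length = 4
Step 1: length = 10


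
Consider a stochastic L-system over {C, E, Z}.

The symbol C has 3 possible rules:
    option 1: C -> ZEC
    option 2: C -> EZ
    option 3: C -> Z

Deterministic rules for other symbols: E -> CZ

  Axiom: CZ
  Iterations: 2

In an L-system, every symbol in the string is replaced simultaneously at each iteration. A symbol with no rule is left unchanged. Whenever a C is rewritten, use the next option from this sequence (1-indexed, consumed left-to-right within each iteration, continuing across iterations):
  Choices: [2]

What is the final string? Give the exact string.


Step 0: CZ
Step 1: EZZ  (used choices [2])
Step 2: CZZZ  (used choices [])

Answer: CZZZ


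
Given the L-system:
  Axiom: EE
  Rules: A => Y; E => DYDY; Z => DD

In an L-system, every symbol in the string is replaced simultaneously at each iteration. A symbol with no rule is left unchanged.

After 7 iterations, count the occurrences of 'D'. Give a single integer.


Step 0: EE  (0 'D')
Step 1: DYDYDYDY  (4 'D')
Step 2: DYDYDYDY  (4 'D')
Step 3: DYDYDYDY  (4 'D')
Step 4: DYDYDYDY  (4 'D')
Step 5: DYDYDYDY  (4 'D')
Step 6: DYDYDYDY  (4 'D')
Step 7: DYDYDYDY  (4 'D')

Answer: 4


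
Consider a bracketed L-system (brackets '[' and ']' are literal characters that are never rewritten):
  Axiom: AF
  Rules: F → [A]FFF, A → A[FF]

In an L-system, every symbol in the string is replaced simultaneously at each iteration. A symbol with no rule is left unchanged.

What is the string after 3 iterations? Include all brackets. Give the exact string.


Step 0: AF
Step 1: A[FF][A]FFF
Step 2: A[FF][[A]FFF[A]FFF][A[FF]][A]FFF[A]FFF[A]FFF
Step 3: A[FF][[A]FFF[A]FFF][[A[FF]][A]FFF[A]FFF[A]FFF[A[FF]][A]FFF[A]FFF[A]FFF][A[FF][[A]FFF[A]FFF]][A[FF]][A]FFF[A]FFF[A]FFF[A[FF]][A]FFF[A]FFF[A]FFF[A[FF]][A]FFF[A]FFF[A]FFF

Answer: A[FF][[A]FFF[A]FFF][[A[FF]][A]FFF[A]FFF[A]FFF[A[FF]][A]FFF[A]FFF[A]FFF][A[FF][[A]FFF[A]FFF]][A[FF]][A]FFF[A]FFF[A]FFF[A[FF]][A]FFF[A]FFF[A]FFF[A[FF]][A]FFF[A]FFF[A]FFF
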